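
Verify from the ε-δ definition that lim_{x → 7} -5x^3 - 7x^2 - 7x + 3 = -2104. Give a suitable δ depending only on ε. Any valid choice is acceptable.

Fix ε > 0. We want δ > 0 such that 0 < |x − 7| < δ implies |(-5x^3 - 7x^2 - 7x + 3) + 2104| < ε.
(-5x^3 - 7x^2 - 7x + 3) + 2104 = -5x^3 - 7x^2 - 7x + 2107 = (x − 7)(-5x^2 - 42x - 301).
So |(-5x^3 - 7x^2 - 7x + 3) + 2104| = |x − 7|·|-5x^2 - 42x - 301|.
Require δ ≤ 1. Then |x − 7| < 1 gives |x| < 8, and by the triangle inequality |-5x^2 - 42x - 301| ≤ 5·8^2 + 42·8 + 301 = 957.
Hence |(-5x^3 - 7x^2 - 7x + 3) + 2104| ≤ 957|x − 7| < ε provided |x − 7| < ε/957.
Choosing δ = min(1, ε/957) ensures both conditions, hence |(-5x^3 - 7x^2 - 7x + 3) + 2104| < ε.

δ = min(1, ε/957)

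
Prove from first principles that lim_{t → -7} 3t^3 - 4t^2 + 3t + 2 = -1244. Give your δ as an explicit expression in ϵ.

Let ϵ > 0. We want δ > 0 such that 0 < |t + 7| < δ implies |(3t^3 - 4t^2 + 3t + 2) + 1244| < ϵ.
(3t^3 - 4t^2 + 3t + 2) + 1244 = 3t^3 - 4t^2 + 3t + 1246 = (t + 7)(3t^2 - 25t + 178).
So |(3t^3 - 4t^2 + 3t + 2) + 1244| = |t + 7|·|3t^2 - 25t + 178|.
Require δ ≤ 2. Then |t + 7| < 2 gives |t| < 9, and by the triangle inequality |3t^2 - 25t + 178| ≤ 3·9^2 + 25·9 + 178 = 646.
Hence |(3t^3 - 4t^2 + 3t + 2) + 1244| ≤ 646|t + 7| < ϵ provided |t + 7| < ϵ/646.
Choosing δ = min(2, ϵ/646) ensures both conditions, hence |(3t^3 - 4t^2 + 3t + 2) + 1244| < ϵ.

δ = min(2, ϵ/646)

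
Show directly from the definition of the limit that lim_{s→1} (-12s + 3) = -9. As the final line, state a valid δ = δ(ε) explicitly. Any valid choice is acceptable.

δ = ε/12

Fix ε > 0. We need δ > 0 so that 0 < |s − 1| < δ implies |(-12s + 3) + 9| < ε.
Since (-12s + 3) + 9 = -12(s − 1), we have |(-12s + 3) + 9| = 12|s − 1|.
Thus it suffices that |s − 1| < ε/12.
Take δ = ε/12. If 0 < |s − 1| < δ then |(-12s + 3) + 9| = 12|s − 1| < 12·(ε/12) = ε.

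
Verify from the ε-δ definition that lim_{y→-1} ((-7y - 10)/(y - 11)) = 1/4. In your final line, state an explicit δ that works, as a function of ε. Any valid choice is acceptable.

δ = min(6, (24/29)ε)

Let ε > 0. We want δ > 0 with 0 < |y + 1| < δ ⇒ |(-7y - 10)/(y - 11) − (1/4)| < ε.
Combining over a common denominator, (-7y - 10)/(y - 11) − (1/4) = [(-7y - 10)·(-12) − (-3)·(y - 11)] / [(-12)·(y - 11)] = 87(y + 1) / ((-12)(y - 11)).
So |(-7y - 10)/(y - 11) − (1/4)| = 87|y + 1| / (12·|y − 11|).
Restrict δ ≤ 6. Then |y + 1| < 6 gives |y − 11| = |(y + 1) + (-12)| ≥ 12 − 6 = 6.
Hence |(-7y - 10)/(y - 11) − (1/4)| < 87|y + 1|/(12·6) = (29/24)|y + 1|, which is < ε once |y + 1| < (24/29)ε.
Take δ = min(6, (24/29)ε). Then 0 < |y + 1| < δ forces both bounds, so |(-7y - 10)/(y - 11) − (1/4)| < ε.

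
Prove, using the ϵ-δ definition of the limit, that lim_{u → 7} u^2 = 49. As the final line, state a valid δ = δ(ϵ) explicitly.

δ = min(2, ϵ/16)

Suppose ϵ > 0. We seek δ > 0 with 0 < |u − 7| < δ ⇒ |u^2 − 49| < ϵ.
Factor: u^2 − 49 = (u − 7)(u + 7), so |u^2 − 49| = |u − 7|·|u + 7|.
Impose δ ≤ 2 so that |u| < 9; then |u + 7| ≤ 16.
Hence |u^2 − 49| ≤ 16|u − 7|, which is < ϵ once |u − 7| < ϵ/16.
Take δ = min(2, ϵ/16). If 0 < |u − 7| < δ then both bounds hold and |u^2 − 49| ≤ 16|u − 7| < 16·(ϵ/16) = ϵ.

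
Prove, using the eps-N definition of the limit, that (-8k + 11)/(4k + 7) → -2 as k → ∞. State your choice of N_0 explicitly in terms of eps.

N_0 = (25/4)/eps

Suppose eps > 0. For k ≥ 1, |(-8k + 11)/(4k + 7) + 2| = |100|/(4(4k + 7)) = 100/(4(4k + 7)).
Since 4k + 7 ≥ 4k for k ≥ 1, this is ≤ 100/(4·4k) = (25/4)/k.
So |(-8k + 11)/(4k + 7) + 2| < eps whenever k > (25/4)/eps.
Take N_0 = (25/4)/eps. If k > N_0 then |(-8k + 11)/(4k + 7) + 2| ≤ (25/4)/k < eps.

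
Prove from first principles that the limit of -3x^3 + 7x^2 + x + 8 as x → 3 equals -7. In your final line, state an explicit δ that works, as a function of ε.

Suppose ε > 0. We want δ > 0 such that 0 < |x − 3| < δ implies |(-3x^3 + 7x^2 + x + 8) + 7| < ε.
(-3x^3 + 7x^2 + x + 8) + 7 = -3x^3 + 7x^2 + x + 15 = (x − 3)(-3x^2 - 2x - 5).
So |(-3x^3 + 7x^2 + x + 8) + 7| = |x − 3|·|-3x^2 - 2x - 5|.
Assume first that |x − 3| < 2, so |x| < 5. Then |-3x^2 - 2x - 5| ≤ 3·5^2 + 2·5 + 5 = 90.
Hence |(-3x^3 + 7x^2 + x + 8) + 7| ≤ 90|x − 3| < ε provided |x − 3| < ε/90.
Choosing δ = min(2, ε/90) ensures both conditions, hence |(-3x^3 + 7x^2 + x + 8) + 7| < ε.

δ = min(2, ε/90)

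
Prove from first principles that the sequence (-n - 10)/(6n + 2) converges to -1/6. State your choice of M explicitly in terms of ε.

M = (29/18)/ε

Fix ε > 0. For n ≥ 1, |(-n - 10)/(6n + 2) + 1/6| = |-58|/(6(6n + 2)) = 58/(6(6n + 2)).
Since 6n + 2 ≥ 6n for n ≥ 1, this is ≤ 58/(6·6n) = (29/18)/n.
So |(-n - 10)/(6n + 2) + 1/6| < ε whenever n > (29/18)/ε.
Take M = (29/18)/ε. If n > M then |(-n - 10)/(6n + 2) + 1/6| ≤ (29/18)/n < ε.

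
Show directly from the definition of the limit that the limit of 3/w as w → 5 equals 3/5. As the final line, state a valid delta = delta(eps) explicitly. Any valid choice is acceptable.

delta = min(5/2, (25/6)eps)

Let eps > 0 be given. We seek delta > 0 such that 0 < |w − 5| < delta implies |3/w − (3/5)| < eps.
|3/w − (3/5)| = 3·|5 − w|/(5·|w|) = 3|w − 5|/(5|w|).
Restrict delta ≤ 5/2. Then |w − 5| < 5/2 gives |w| > 5/2, so 5|w| > 25/2.
Then |3/w − (3/5)| < 3|w − 5|/(25/2), which is < eps when |w − 5| < (25/6)eps.
Take delta = min(5/2, (25/6)eps). Then 0 < |w − 5| < delta gives both |w − 5| < 5/2 and |w − 5| < (25/6)eps, so |3/w − (3/5)| < eps.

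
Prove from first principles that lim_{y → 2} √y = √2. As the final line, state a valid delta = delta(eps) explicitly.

delta = min(2, √2·eps)

Suppose eps > 0. We want delta > 0 such that 0 < |y − 2| < delta implies |√y − √2| < eps.
Rationalise: √y − √2 = (y − 2)/(√y + √2), so |√y − √2| = |y − 2|/(√y + √2).
Restrict delta ≤ 2 so that |y − 2| < 2 forces y > 0, and then √y + √2 > √2.
Hence |√y − √2| < |y − 2|/√2, which is < eps once |y − 2| < √2·eps.
Take delta = min(2, √2·eps). If 0 < |y − 2| < delta then y > 0 and |√y − √2| < |y − 2|/√2 < eps.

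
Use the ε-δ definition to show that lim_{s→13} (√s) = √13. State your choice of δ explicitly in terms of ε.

δ = min(13, √13·ε)

Fix ε > 0. We want δ > 0 such that 0 < |s − 13| < δ implies |√s − √13| < ε.
Rationalise: √s − √13 = (s − 13)/(√s + √13), so |√s − √13| = |s − 13|/(√s + √13).
Restrict δ ≤ 13 so that |s − 13| < 13 forces s > 0, and then √s + √13 > √13.
Hence |√s − √13| < |s − 13|/√13, which is < ε once |s − 13| < √13·ε.
Take δ = min(13, √13·ε). If 0 < |s − 13| < δ then s > 0 and |√s − √13| < |s − 13|/√13 < ε.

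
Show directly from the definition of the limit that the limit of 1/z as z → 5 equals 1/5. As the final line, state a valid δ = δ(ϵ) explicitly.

δ = min(5/2, (25/2)ϵ)

Fix ϵ > 0. We seek δ > 0 such that 0 < |z − 5| < δ implies |1/z − (1/5)| < ϵ.
|1/z − (1/5)| = |5 − z|/(5·|z|) = |z − 5|/(5|z|).
Restrict δ ≤ 5/2. Then |z − 5| < 5/2 gives |z| > 5/2, so 5|z| > 25/2.
Then |1/z − (1/5)| < |z − 5|/(25/2), which is < ϵ when |z − 5| < (25/2)ϵ.
Take δ = min(5/2, (25/2)ϵ). Then 0 < |z − 5| < δ gives both |z − 5| < 5/2 and |z − 5| < (25/2)ϵ, so |1/z − (1/5)| < ϵ.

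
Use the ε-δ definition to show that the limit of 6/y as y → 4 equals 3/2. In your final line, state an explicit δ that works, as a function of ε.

δ = min(2, (4/3)ε)

Fix ε > 0. We seek δ > 0 such that 0 < |y − 4| < δ implies |6/y − (3/2)| < ε.
|6/y − (3/2)| = 6·|4 − y|/(4·|y|) = 6|y − 4|/(4|y|).
Restrict δ ≤ 2. Then |y − 4| < 2 gives |y| > 2, so 4|y| > 8.
Then |6/y − (3/2)| < 6|y − 4|/8, which is < ε when |y − 4| < (4/3)ε.
Take δ = min(2, (4/3)ε). Then 0 < |y − 4| < δ gives both |y − 4| < 2 and |y − 4| < (4/3)ε, so |6/y − (3/2)| < ε.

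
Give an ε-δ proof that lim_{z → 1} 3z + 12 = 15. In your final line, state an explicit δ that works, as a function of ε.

δ = ε/3

Let ε > 0. We need δ > 0 so that 0 < |z − 1| < δ implies |(3z + 12) − 15| < ε.
|(3z + 12) − 15| = |3z - 3| = 3|z − 1|.
So 3|z − 1| < ε exactly when |z − 1| < ε/3.
Choosing δ = ε/3 gives |(3z + 12) − 15| = 3|z − 1| < ε whenever |z − 1| < δ.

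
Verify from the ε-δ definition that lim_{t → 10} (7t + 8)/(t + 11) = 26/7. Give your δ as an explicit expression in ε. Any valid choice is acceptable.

Let ε > 0 be given. We want δ > 0 with 0 < |t − 10| < δ ⇒ |(7t + 8)/(t + 11) − (26/7)| < ε.
Combining over a common denominator, (7t + 8)/(t + 11) − (26/7) = [(7t + 8)·21 − 78·(t + 11)] / [21·(t + 11)] = 69(t − 10) / (21(t + 11)).
So |(7t + 8)/(t + 11) − (26/7)| = 69|t − 10| / (21·|t + 11|).
Require δ ≤ 21/2, so |t + 11| ≥ |21| − |t − 10| > 21 − 21/2 = 21/2.
Hence |(7t + 8)/(t + 11) − (26/7)| < 69|t − 10|/(21·(21/2)) = (46/147)|t − 10|, which is < ε once |t − 10| < (147/46)ε.
Take δ = min(21/2, (147/46)ε). Then 0 < |t − 10| < δ forces both bounds, so |(7t + 8)/(t + 11) − (26/7)| < ε.

δ = min(21/2, (147/46)ε)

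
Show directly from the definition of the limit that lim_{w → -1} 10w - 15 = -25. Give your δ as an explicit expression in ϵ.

δ = ϵ/10

Fix ϵ > 0. We need δ > 0 so that 0 < |w + 1| < δ implies |(10w - 15) + 25| < ϵ.
Since (10w - 15) + 25 = 10(w + 1), we have |(10w - 15) + 25| = 10|w + 1|.
So 10|w + 1| < ϵ exactly when |w + 1| < ϵ/10.
Choosing δ = ϵ/10 gives |(10w - 15) + 25| = 10|w + 1| < ϵ whenever |w + 1| < δ.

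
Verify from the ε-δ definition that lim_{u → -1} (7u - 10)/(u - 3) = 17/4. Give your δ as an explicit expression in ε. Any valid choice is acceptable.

Suppose ε > 0. We want δ > 0 with 0 < |u + 1| < δ ⇒ |(7u - 10)/(u - 3) − (17/4)| < ε.
Combining over a common denominator, (7u - 10)/(u - 3) − (17/4) = [(7u - 10)·(-4) − (-17)·(u - 3)] / [(-4)·(u - 3)] = -11(u + 1) / ((-4)(u - 3)).
So |(7u - 10)/(u - 3) − (17/4)| = 11|u + 1| / (4·|u − 3|).
Require δ ≤ 2, so |u − 3| ≥ |-4| − |u + 1| > 4 − 2 = 2.
Hence |(7u - 10)/(u - 3) − (17/4)| < 11|u + 1|/(4·2) = (11/8)|u + 1|, which is < ε once |u + 1| < (8/11)ε.
Take δ = min(2, (8/11)ε). Then 0 < |u + 1| < δ forces both bounds, so |(7u - 10)/(u - 3) − (17/4)| < ε.

δ = min(2, (8/11)ε)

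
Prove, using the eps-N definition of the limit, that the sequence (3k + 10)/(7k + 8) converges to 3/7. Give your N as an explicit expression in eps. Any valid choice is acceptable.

Let eps > 0 be given. For k ≥ 1, |(3k + 10)/(7k + 8) − (3/7)| = |46|/(7(7k + 8)) = 46/(7(7k + 8)).
Since 7k + 8 ≥ 7k for k ≥ 1, this is ≤ 46/(7·7k) = (46/49)/k.
So |(3k + 10)/(7k + 8) − (3/7)| < eps whenever k > (46/49)/eps.
Take N = (46/49)/eps. If k > N then |(3k + 10)/(7k + 8) − (3/7)| ≤ (46/49)/k < eps.

N = (46/49)/eps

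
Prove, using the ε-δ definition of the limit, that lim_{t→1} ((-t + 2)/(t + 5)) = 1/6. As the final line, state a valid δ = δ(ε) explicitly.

Let ε > 0. We want δ > 0 with 0 < |t − 1| < δ ⇒ |(-t + 2)/(t + 5) − (1/6)| < ε.
Combining over a common denominator, (-t + 2)/(t + 5) − (1/6) = [(-t + 2)·6 − 1·(t + 5)] / [6·(t + 5)] = -7(t − 1) / (6(t + 5)).
So |(-t + 2)/(t + 5) − (1/6)| = 7|t − 1| / (6·|t + 5|).
Require δ ≤ 3, so |t + 5| ≥ |6| − |t − 1| > 6 − 3 = 3.
Hence |(-t + 2)/(t + 5) − (1/6)| < 7|t − 1|/(6·3) = (7/18)|t − 1|, which is < ε once |t − 1| < (18/7)ε.
Take δ = min(3, (18/7)ε). Then 0 < |t − 1| < δ forces both bounds, so |(-t + 2)/(t + 5) − (1/6)| < ε.

δ = min(3, (18/7)ε)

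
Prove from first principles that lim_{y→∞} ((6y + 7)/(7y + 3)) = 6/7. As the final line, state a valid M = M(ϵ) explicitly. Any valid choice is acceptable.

Fix ϵ > 0. We seek M > 0 such that y > M implies |(6y + 7)/(7y + 3) − (6/7)| < ϵ.
(6y + 7)/(7y + 3) − (6/7) = (7(6y + 7) − 6(7y + 3)) / (7(7y + 3)) = 31/(7(7y + 3)).
For y > 0 we have 7y + 3 > 7y, so |(6y + 7)/(7y + 3) − (6/7)| = 31/(7(7y + 3)) < 31/(7·7y) = (31/49)/y.
Thus |(6y + 7)/(7y + 3) − (6/7)| < ϵ whenever y > (31/49)/ϵ.
Take M = (31/49)/ϵ. If y > M then |(6y + 7)/(7y + 3) − (6/7)| < (31/49)/y < ϵ.

M = (31/49)/ϵ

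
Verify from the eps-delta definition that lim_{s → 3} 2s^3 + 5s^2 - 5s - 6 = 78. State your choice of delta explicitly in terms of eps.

Let eps > 0. We want delta > 0 such that 0 < |s − 3| < delta implies |(2s^3 + 5s^2 - 5s - 6) − 78| < eps.
(2s^3 + 5s^2 - 5s - 6) − 78 = 2s^3 + 5s^2 - 5s - 84 = (s − 3)(2s^2 + 11s + 28).
So |(2s^3 + 5s^2 - 5s - 6) − 78| = |s − 3|·|2s^2 + 11s + 28|.
Assume first that |s − 3| < 1, so |s| < 4. Then |2s^2 + 11s + 28| ≤ 2·4^2 + 11·4 + 28 = 104.
Hence |(2s^3 + 5s^2 - 5s - 6) − 78| ≤ 104|s − 3| < eps provided |s − 3| < eps/104.
Take delta = min(1, eps/104). Then 0 < |s − 3| < delta gives both |s − 3| < 1 and |s − 3| < eps/104, so |(2s^3 + 5s^2 - 5s - 6) − 78| < eps.

delta = min(1, eps/104)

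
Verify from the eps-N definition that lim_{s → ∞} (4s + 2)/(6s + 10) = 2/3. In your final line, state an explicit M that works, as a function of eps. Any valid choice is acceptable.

Let eps > 0 be given. We seek M > 0 such that s > M implies |(4s + 2)/(6s + 10) − (2/3)| < eps.
(4s + 2)/(6s + 10) − (2/3) = (6(4s + 2) − 4(6s + 10)) / (6(6s + 10)) = -28/(6(6s + 10)).
For s > 0 we have 6s + 10 > 6s, so |(4s + 2)/(6s + 10) − (2/3)| = 28/(6(6s + 10)) < 28/(6·6s) = (7/9)/s.
Thus |(4s + 2)/(6s + 10) − (2/3)| < eps whenever s > (7/9)/eps.
Take M = (7/9)/eps. If s > M then |(4s + 2)/(6s + 10) − (2/3)| < (7/9)/s < eps.

M = (7/9)/eps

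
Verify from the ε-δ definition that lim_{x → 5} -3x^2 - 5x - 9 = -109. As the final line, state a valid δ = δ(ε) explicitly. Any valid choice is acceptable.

Let ε > 0. We want δ > 0 such that 0 < |x − 5| < δ implies |(-3x^2 - 5x - 9) + 109| < ε.
(-3x^2 - 5x - 9) + 109 = -3x^2 - 5x + 100 = (x − 5)(-3x - 20).
So |(-3x^2 - 5x - 9) + 109| = |x − 5|·|-3x - 20|.
Assume first that |x − 5| < 1, so |x| < 6. Then |-3x - 20| ≤ 3·6 + 20 = 38.
Hence |(-3x^2 - 5x - 9) + 109| ≤ 38|x − 5| < ε provided |x − 5| < ε/38.
Take δ = min(1, ε/38). Then 0 < |x − 5| < δ gives both |x − 5| < 1 and |x − 5| < ε/38, so |(-3x^2 - 5x - 9) + 109| < ε.

δ = min(1, ε/38)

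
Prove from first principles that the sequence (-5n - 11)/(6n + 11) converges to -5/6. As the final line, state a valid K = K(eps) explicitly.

Fix eps > 0. For n ≥ 1, |(-5n - 11)/(6n + 11) + 5/6| = |-11|/(6(6n + 11)) = 11/(6(6n + 11)).
Since 6n + 11 ≥ 6n for n ≥ 1, this is ≤ 11/(6·6n) = (11/36)/n.
So |(-5n - 11)/(6n + 11) + 5/6| < eps whenever n > (11/36)/eps.
Take K = (11/36)/eps. If n > K then |(-5n - 11)/(6n + 11) + 5/6| ≤ (11/36)/n < eps.

K = (11/36)/eps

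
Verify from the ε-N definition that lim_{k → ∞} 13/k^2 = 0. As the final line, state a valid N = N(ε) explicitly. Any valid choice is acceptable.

Let ε > 0. For k ≥ 1, |13/k^2 − 0| = 13/k^2.
13/k^2 < ε ⇔ k^2 > 13/ε ⇔ k > (13/ε)^{1/2}.
Take N = (13/ε)^{1/2}. Then k > N implies 13/k^2 < ε.

N = (13/ε)^{1/2}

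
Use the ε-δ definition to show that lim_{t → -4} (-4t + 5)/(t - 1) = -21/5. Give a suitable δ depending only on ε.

δ = min(5/2, (25/2)ε)

Suppose ε > 0. We want δ > 0 with 0 < |t + 4| < δ ⇒ |(-4t + 5)/(t - 1) + 21/5| < ε.
Combining over a common denominator, (-4t + 5)/(t - 1) + 21/5 = [(-4t + 5)·(-5) − 21·(t - 1)] / [(-5)·(t - 1)] = -1(t + 4) / ((-5)(t - 1)).
So |(-4t + 5)/(t - 1) + 21/5| = |t + 4| / (5·|t − 1|).
Require δ ≤ 5/2, so |t − 1| ≥ |-5| − |t + 4| > 5 − 5/2 = 5/2.
Hence |(-4t + 5)/(t - 1) + 21/5| < |t + 4|/(5·(5/2)) = (2/25)|t + 4|, which is < ε once |t + 4| < (25/2)ε.
Take δ = min(5/2, (25/2)ε). Then 0 < |t + 4| < δ forces both bounds, so |(-4t + 5)/(t - 1) + 21/5| < ε.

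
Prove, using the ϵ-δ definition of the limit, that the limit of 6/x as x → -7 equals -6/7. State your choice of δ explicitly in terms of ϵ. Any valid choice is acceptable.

δ = min(7/2, (49/12)ϵ)

Let ϵ > 0. We seek δ > 0 such that 0 < |x + 7| < δ implies |6/x + 6/7| < ϵ.
|6/x + 6/7| = 6·|-7 − x|/(7·|x|) = 6|x + 7|/(7|x|).
Require δ ≤ 7/2 so that |x| > 7 − 7/2 = 7/2, hence 7|x| > 49/2.
Then |6/x + 6/7| < 6|x + 7|/(49/2), which is < ϵ when |x + 7| < (49/12)ϵ.
Take δ = min(7/2, (49/12)ϵ). Then 0 < |x + 7| < δ gives both |x + 7| < 7/2 and |x + 7| < (49/12)ϵ, so |6/x + 6/7| < ϵ.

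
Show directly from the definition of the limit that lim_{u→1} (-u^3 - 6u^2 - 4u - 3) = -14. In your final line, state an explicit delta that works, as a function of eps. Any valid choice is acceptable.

delta = min(1, eps/29)

Suppose eps > 0. We want delta > 0 such that 0 < |u − 1| < delta implies |(-u^3 - 6u^2 - 4u - 3) + 14| < eps.
(-u^3 - 6u^2 - 4u - 3) + 14 = -u^3 - 6u^2 - 4u + 11 = (u − 1)(-u^2 - 7u - 11).
So |(-u^3 - 6u^2 - 4u - 3) + 14| = |u − 1|·|-u^2 - 7u - 11|.
Assume first that |u − 1| < 1, so |u| < 2. Then |-u^2 - 7u - 11| ≤ 2^2 + 7·2 + 11 = 29.
Hence |(-u^3 - 6u^2 - 4u - 3) + 14| ≤ 29|u − 1| < eps provided |u − 1| < eps/29.
Choosing delta = min(1, eps/29) ensures both conditions, hence |(-u^3 - 6u^2 - 4u - 3) + 14| < eps.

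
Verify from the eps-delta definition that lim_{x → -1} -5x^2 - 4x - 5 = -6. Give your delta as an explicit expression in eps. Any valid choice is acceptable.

Suppose eps > 0. We want delta > 0 such that 0 < |x + 1| < delta implies |(-5x^2 - 4x - 5) + 6| < eps.
(-5x^2 - 4x - 5) + 6 = -5x^2 - 4x + 1 = (x + 1)(-5x + 1).
So |(-5x^2 - 4x - 5) + 6| = |x + 1|·|-5x + 1|.
Assume first that |x + 1| < 1, so |x| < 2. Then |-5x + 1| ≤ 5·2 + 1 = 11.
Hence |(-5x^2 - 4x - 5) + 6| ≤ 11|x + 1| < eps provided |x + 1| < eps/11.
Choosing delta = min(1, eps/11) ensures both conditions, hence |(-5x^2 - 4x - 5) + 6| < eps.

delta = min(1, eps/11)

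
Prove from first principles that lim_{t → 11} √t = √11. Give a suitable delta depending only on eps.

Suppose eps > 0. We want delta > 0 such that 0 < |t − 11| < delta implies |√t − √11| < eps.
Multiplying by the conjugate, |√t − √11| = |t − 11|/(√t + √11).
Restrict delta ≤ 11 so that |t − 11| < 11 forces t > 0, and then √t + √11 > √11.
Hence |√t − √11| < |t − 11|/√11, which is < eps once |t − 11| < √11·eps.
Take delta = min(11, √11·eps). If 0 < |t − 11| < delta then t > 0 and |√t − √11| < |t − 11|/√11 < eps.

delta = min(11, √11·eps)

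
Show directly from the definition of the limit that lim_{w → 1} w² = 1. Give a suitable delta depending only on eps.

Suppose eps > 0. We seek delta > 0 with 0 < |w − 1| < delta ⇒ |w² − 1| < eps.
Factor: w² − 1 = (w − 1)(w + 1), so |w² − 1| = |w − 1|·|w + 1|.
Impose delta ≤ 1 so that |w| < 2; then |w + 1| ≤ 3.
Hence |w² − 1| ≤ 3|w − 1|, which is < eps once |w − 1| < eps/3.
Take delta = min(1, eps/3). If 0 < |w − 1| < delta then both bounds hold and |w² − 1| ≤ 3|w − 1| < 3·(eps/3) = eps.

delta = min(1, eps/3)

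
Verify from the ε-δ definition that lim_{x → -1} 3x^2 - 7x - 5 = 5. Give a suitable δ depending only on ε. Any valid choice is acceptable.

Fix ε > 0. We want δ > 0 such that 0 < |x + 1| < δ implies |(3x^2 - 7x - 5) − 5| < ε.
(3x^2 - 7x - 5) − 5 = 3x^2 - 7x - 10 = (x + 1)(3x - 10).
So |(3x^2 - 7x - 5) − 5| = |x + 1|·|3x - 10|.
Assume first that |x + 1| < 2, so |x| < 3. Then |3x - 10| ≤ 3·3 + 10 = 19.
Hence |(3x^2 - 7x - 5) − 5| ≤ 19|x + 1| < ε provided |x + 1| < ε/19.
Take δ = min(2, ε/19). Then 0 < |x + 1| < δ gives both |x + 1| < 2 and |x + 1| < ε/19, so |(3x^2 - 7x - 5) − 5| < ε.

δ = min(2, ε/19)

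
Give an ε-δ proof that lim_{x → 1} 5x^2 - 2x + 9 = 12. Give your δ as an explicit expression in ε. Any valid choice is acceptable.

Fix ε > 0. We want δ > 0 such that 0 < |x − 1| < δ implies |(5x^2 - 2x + 9) − 12| < ε.
(5x^2 - 2x + 9) − 12 = 5x^2 - 2x - 3 = (x − 1)(5x + 3).
So |(5x^2 - 2x + 9) − 12| = |x − 1|·|5x + 3|.
Assume first that |x − 1| < 2, so |x| < 3. Then |5x + 3| ≤ 5·3 + 3 = 18.
Hence |(5x^2 - 2x + 9) − 12| ≤ 18|x − 1| < ε provided |x − 1| < ε/18.
Take δ = min(2, ε/18). Then 0 < |x − 1| < δ gives both |x − 1| < 2 and |x − 1| < ε/18, so |(5x^2 - 2x + 9) − 12| < ε.

δ = min(2, ε/18)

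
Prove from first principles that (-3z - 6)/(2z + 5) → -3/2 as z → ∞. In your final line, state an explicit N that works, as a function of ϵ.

N = (3/4)/ϵ

Let ϵ > 0. We seek N > 0 such that z > N implies |(-3z - 6)/(2z + 5) + 3/2| < ϵ.
(-3z - 6)/(2z + 5) + 3/2 = (2(-3z - 6) − (-3)(2z + 5)) / (2(2z + 5)) = 3/(2(2z + 5)).
For z > 0 we have 2z + 5 > 2z, so |(-3z - 6)/(2z + 5) + 3/2| = 3/(2(2z + 5)) < 3/(2·2z) = (3/4)/z.
Thus |(-3z - 6)/(2z + 5) + 3/2| < ϵ whenever z > (3/4)/ϵ.
Take N = (3/4)/ϵ. If z > N then |(-3z - 6)/(2z + 5) + 3/2| < (3/4)/z < ϵ.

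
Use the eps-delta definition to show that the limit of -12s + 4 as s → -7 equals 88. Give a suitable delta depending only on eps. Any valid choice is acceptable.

Fix eps > 0. We need delta > 0 so that 0 < |s + 7| < delta implies |(-12s + 4) − 88| < eps.
|(-12s + 4) − 88| = |-12s - 84| = 12|s + 7|.
Thus it suffices that |s + 7| < eps/12.
Take delta = eps/12. If 0 < |s + 7| < delta then |(-12s + 4) − 88| = 12|s + 7| < 12·(eps/12) = eps.

delta = eps/12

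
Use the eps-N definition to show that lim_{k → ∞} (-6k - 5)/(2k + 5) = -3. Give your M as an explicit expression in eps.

Let eps > 0 be given. For k ≥ 1, |(-6k - 5)/(2k + 5) + 3| = |20|/(2(2k + 5)) = 20/(2(2k + 5)).
Since 2k + 5 ≥ 2k for k ≥ 1, this is ≤ 20/(2·2k) = 5/k.
So |(-6k - 5)/(2k + 5) + 3| < eps whenever k > 5/eps.
Take M = 5/eps. If k > M then |(-6k - 5)/(2k + 5) + 3| ≤ 5/k < eps.

M = 5/eps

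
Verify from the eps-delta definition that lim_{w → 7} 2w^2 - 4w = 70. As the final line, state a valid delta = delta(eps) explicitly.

Fix eps > 0. We want delta > 0 such that 0 < |w − 7| < delta implies |(2w^2 - 4w) − 70| < eps.
(2w^2 - 4w) − 70 = 2w^2 - 4w - 70 = (w − 7)(2w + 10).
So |(2w^2 - 4w) − 70| = |w − 7|·|2w + 10|.
Assume first that |w − 7| < 1, so |w| < 8. Then |2w + 10| ≤ 2·8 + 10 = 26.
Hence |(2w^2 - 4w) − 70| ≤ 26|w − 7| < eps provided |w − 7| < eps/26.
Take delta = min(1, eps/26). Then 0 < |w − 7| < delta gives both |w − 7| < 1 and |w − 7| < eps/26, so |(2w^2 - 4w) − 70| < eps.

delta = min(1, eps/26)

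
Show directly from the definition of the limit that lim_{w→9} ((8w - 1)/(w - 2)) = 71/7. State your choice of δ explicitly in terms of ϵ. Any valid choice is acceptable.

δ = min(7/2, (49/30)ϵ)

Let ϵ > 0. We want δ > 0 with 0 < |w − 9| < δ ⇒ |(8w - 1)/(w - 2) − (71/7)| < ϵ.
Combining over a common denominator, (8w - 1)/(w - 2) − (71/7) = [(8w - 1)·7 − 71·(w - 2)] / [7·(w - 2)] = -15(w − 9) / (7(w - 2)).
So |(8w - 1)/(w - 2) − (71/7)| = 15|w − 9| / (7·|w − 2|).
Require δ ≤ 7/2, so |w − 2| ≥ |7| − |w − 9| > 7 − 7/2 = 7/2.
Hence |(8w - 1)/(w - 2) − (71/7)| < 15|w − 9|/(7·(7/2)) = (30/49)|w − 9|, which is < ϵ once |w − 9| < (49/30)ϵ.
Take δ = min(7/2, (49/30)ϵ). Then 0 < |w − 9| < δ forces both bounds, so |(8w - 1)/(w - 2) − (71/7)| < ϵ.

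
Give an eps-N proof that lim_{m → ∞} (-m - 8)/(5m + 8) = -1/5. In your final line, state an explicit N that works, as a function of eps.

N = (32/25)/eps

Suppose eps > 0. For m ≥ 1, |(-m - 8)/(5m + 8) + 1/5| = |-32|/(5(5m + 8)) = 32/(5(5m + 8)).
Since 5m + 8 ≥ 5m for m ≥ 1, this is ≤ 32/(5·5m) = (32/25)/m.
So |(-m - 8)/(5m + 8) + 1/5| < eps whenever m > (32/25)/eps.
Take N = (32/25)/eps. If m > N then |(-m - 8)/(5m + 8) + 1/5| ≤ (32/25)/m < eps.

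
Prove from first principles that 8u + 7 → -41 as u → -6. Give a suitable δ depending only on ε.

δ = ε/8

Let ε > 0. We need δ > 0 so that 0 < |u + 6| < δ implies |(8u + 7) + 41| < ε.
Since (8u + 7) + 41 = 8(u + 6), we have |(8u + 7) + 41| = 8|u + 6|.
So 8|u + 6| < ε exactly when |u + 6| < ε/8.
Take δ = ε/8. If 0 < |u + 6| < δ then |(8u + 7) + 41| = 8|u + 6| < 8·(ε/8) = ε.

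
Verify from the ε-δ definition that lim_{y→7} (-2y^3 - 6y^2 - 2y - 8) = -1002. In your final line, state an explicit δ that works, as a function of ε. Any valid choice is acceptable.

Let ε > 0. We want δ > 0 such that 0 < |y − 7| < δ implies |(-2y^3 - 6y^2 - 2y - 8) + 1002| < ε.
(-2y^3 - 6y^2 - 2y - 8) + 1002 = -2y^3 - 6y^2 - 2y + 994 = (y − 7)(-2y^2 - 20y - 142).
So |(-2y^3 - 6y^2 - 2y - 8) + 1002| = |y − 7|·|-2y^2 - 20y - 142|.
Require δ ≤ 1. Then |y − 7| < 1 gives |y| < 8, and by the triangle inequality |-2y^2 - 20y - 142| ≤ 2·8^2 + 20·8 + 142 = 430.
Hence |(-2y^3 - 6y^2 - 2y - 8) + 1002| ≤ 430|y − 7| < ε provided |y − 7| < ε/430.
Take δ = min(1, ε/430). Then 0 < |y − 7| < δ gives both |y − 7| < 1 and |y − 7| < ε/430, so |(-2y^3 - 6y^2 - 2y - 8) + 1002| < ε.

δ = min(1, ε/430)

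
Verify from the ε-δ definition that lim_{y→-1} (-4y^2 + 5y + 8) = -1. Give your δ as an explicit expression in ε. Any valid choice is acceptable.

Let ε > 0. We want δ > 0 such that 0 < |y + 1| < δ implies |(-4y^2 + 5y + 8) + 1| < ε.
(-4y^2 + 5y + 8) + 1 = -4y^2 + 5y + 9 = (y + 1)(-4y + 9).
So |(-4y^2 + 5y + 8) + 1| = |y + 1|·|-4y + 9|.
Require δ ≤ 1. Then |y + 1| < 1 gives |y| < 2, and by the triangle inequality |-4y + 9| ≤ 4·2 + 9 = 17.
Hence |(-4y^2 + 5y + 8) + 1| ≤ 17|y + 1| < ε provided |y + 1| < ε/17.
Take δ = min(1, ε/17). Then 0 < |y + 1| < δ gives both |y + 1| < 1 and |y + 1| < ε/17, so |(-4y^2 + 5y + 8) + 1| < ε.

δ = min(1, ε/17)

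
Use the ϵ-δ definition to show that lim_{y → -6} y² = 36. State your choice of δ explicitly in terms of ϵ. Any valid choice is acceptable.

δ = min(2, ϵ/14)

Let ϵ > 0. We seek δ > 0 with 0 < |y + 6| < δ ⇒ |y² − 36| < ϵ.
Factor: y² − 36 = (y + 6)(y - 6), so |y² − 36| = |y + 6|·|y - 6|.
Impose δ ≤ 2 so that |y| < 8; then |y - 6| ≤ 14.
Hence |y² − 36| ≤ 14|y + 6|, which is < ϵ once |y + 6| < ϵ/14.
Take δ = min(2, ϵ/14). If 0 < |y + 6| < δ then both bounds hold and |y² − 36| ≤ 14|y + 6| < 14·(ϵ/14) = ϵ.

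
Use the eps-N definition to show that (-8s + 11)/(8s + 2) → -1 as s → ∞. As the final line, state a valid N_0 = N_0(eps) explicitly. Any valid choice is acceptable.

Suppose eps > 0. We seek N_0 > 0 such that s > N_0 implies |(-8s + 11)/(8s + 2) + 1| < eps.
(-8s + 11)/(8s + 2) + 1 = (8(-8s + 11) − (-8)(8s + 2)) / (8(8s + 2)) = 104/(8(8s + 2)).
For s > 0 we have 8s + 2 > 8s, so |(-8s + 11)/(8s + 2) + 1| = 104/(8(8s + 2)) < 104/(8·8s) = (13/8)/s.
Thus |(-8s + 11)/(8s + 2) + 1| < eps whenever s > (13/8)/eps.
Take N_0 = (13/8)/eps. If s > N_0 then |(-8s + 11)/(8s + 2) + 1| < (13/8)/s < eps.

N_0 = (13/8)/eps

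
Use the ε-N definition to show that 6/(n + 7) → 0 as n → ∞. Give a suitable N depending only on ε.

Fix ε > 0. For n ≥ 1, |6/(n + 7) − 0| = 6/(n + 7) ≤ 6/n.
We need 6/n < ε, i.e. n > 6/ε.
Take N = 6/ε. If n > N then |6/(n + 7)| ≤ 6/n < ε.

N = 6/ε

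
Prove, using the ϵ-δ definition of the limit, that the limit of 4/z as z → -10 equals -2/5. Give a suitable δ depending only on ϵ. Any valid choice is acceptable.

δ = min(5, (25/2)ϵ)

Let ϵ > 0 be given. We seek δ > 0 such that 0 < |z + 10| < δ implies |4/z + 2/5| < ϵ.
|4/z + 2/5| = 4·|-10 − z|/(10·|z|) = 4|z + 10|/(10|z|).
Restrict δ ≤ 5. Then |z + 10| < 5 gives |z| > 5, so 10|z| > 50.
Then |4/z + 2/5| < 4|z + 10|/50, which is < ϵ when |z + 10| < (25/2)ϵ.
Take δ = min(5, (25/2)ϵ). Then 0 < |z + 10| < δ gives both |z + 10| < 5 and |z + 10| < (25/2)ϵ, so |4/z + 2/5| < ϵ.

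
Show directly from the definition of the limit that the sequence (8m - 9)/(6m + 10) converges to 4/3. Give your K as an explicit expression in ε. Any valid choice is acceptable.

Let ε > 0 be given. For m ≥ 1, |(8m - 9)/(6m + 10) − (4/3)| = |-134|/(6(6m + 10)) = 134/(6(6m + 10)).
Since 6m + 10 ≥ 6m for m ≥ 1, this is ≤ 134/(6·6m) = (67/18)/m.
So |(8m - 9)/(6m + 10) − (4/3)| < ε whenever m > (67/18)/ε.
Take K = (67/18)/ε. If m > K then |(8m - 9)/(6m + 10) − (4/3)| ≤ (67/18)/m < ε.

K = (67/18)/ε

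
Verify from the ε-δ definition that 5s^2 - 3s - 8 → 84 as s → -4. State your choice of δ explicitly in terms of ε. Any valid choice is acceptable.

δ = min(1, ε/48)

Let ε > 0. We want δ > 0 such that 0 < |s + 4| < δ implies |(5s^2 - 3s - 8) − 84| < ε.
(5s^2 - 3s - 8) − 84 = 5s^2 - 3s - 92 = (s + 4)(5s - 23).
So |(5s^2 - 3s - 8) − 84| = |s + 4|·|5s - 23|.
Require δ ≤ 1. Then |s + 4| < 1 gives |s| < 5, and by the triangle inequality |5s - 23| ≤ 5·5 + 23 = 48.
Hence |(5s^2 - 3s - 8) − 84| ≤ 48|s + 4| < ε provided |s + 4| < ε/48.
Take δ = min(1, ε/48). Then 0 < |s + 4| < δ gives both |s + 4| < 1 and |s + 4| < ε/48, so |(5s^2 - 3s - 8) − 84| < ε.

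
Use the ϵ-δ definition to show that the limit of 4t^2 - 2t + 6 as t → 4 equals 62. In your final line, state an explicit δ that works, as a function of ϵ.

Let ϵ > 0 be given. We want δ > 0 such that 0 < |t − 4| < δ implies |(4t^2 - 2t + 6) − 62| < ϵ.
(4t^2 - 2t + 6) − 62 = 4t^2 - 2t - 56 = (t − 4)(4t + 14).
So |(4t^2 - 2t + 6) − 62| = |t − 4|·|4t + 14|.
Require δ ≤ 2. Then |t − 4| < 2 gives |t| < 6, and by the triangle inequality |4t + 14| ≤ 4·6 + 14 = 38.
Hence |(4t^2 - 2t + 6) − 62| ≤ 38|t − 4| < ϵ provided |t − 4| < ϵ/38.
Choosing δ = min(2, ϵ/38) ensures both conditions, hence |(4t^2 - 2t + 6) − 62| < ϵ.

δ = min(2, ϵ/38)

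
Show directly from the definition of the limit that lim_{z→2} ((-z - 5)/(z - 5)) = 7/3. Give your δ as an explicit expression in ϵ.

δ = min(3/2, (9/20)ϵ)

Let ϵ > 0. We want δ > 0 with 0 < |z − 2| < δ ⇒ |(-z - 5)/(z - 5) − (7/3)| < ϵ.
Combining over a common denominator, (-z - 5)/(z - 5) − (7/3) = [(-z - 5)·(-3) − (-7)·(z - 5)] / [(-3)·(z - 5)] = 10(z − 2) / ((-3)(z - 5)).
So |(-z - 5)/(z - 5) − (7/3)| = 10|z − 2| / (3·|z − 5|).
Require δ ≤ 3/2, so |z − 5| ≥ |-3| − |z − 2| > 3 − 3/2 = 3/2.
Hence |(-z - 5)/(z - 5) − (7/3)| < 10|z − 2|/(3·(3/2)) = (20/9)|z − 2|, which is < ϵ once |z − 2| < (9/20)ϵ.
Take δ = min(3/2, (9/20)ϵ). Then 0 < |z − 2| < δ forces both bounds, so |(-z - 5)/(z - 5) − (7/3)| < ϵ.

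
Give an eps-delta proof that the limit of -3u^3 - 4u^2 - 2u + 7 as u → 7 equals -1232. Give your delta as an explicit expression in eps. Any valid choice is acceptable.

delta = min(1, eps/569)

Suppose eps > 0. We want delta > 0 such that 0 < |u − 7| < delta implies |(-3u^3 - 4u^2 - 2u + 7) + 1232| < eps.
(-3u^3 - 4u^2 - 2u + 7) + 1232 = -3u^3 - 4u^2 - 2u + 1239 = (u − 7)(-3u^2 - 25u - 177).
So |(-3u^3 - 4u^2 - 2u + 7) + 1232| = |u − 7|·|-3u^2 - 25u - 177|.
Assume first that |u − 7| < 1, so |u| < 8. Then |-3u^2 - 25u - 177| ≤ 3·8^2 + 25·8 + 177 = 569.
Hence |(-3u^3 - 4u^2 - 2u + 7) + 1232| ≤ 569|u − 7| < eps provided |u − 7| < eps/569.
Take delta = min(1, eps/569). Then 0 < |u − 7| < delta gives both |u − 7| < 1 and |u − 7| < eps/569, so |(-3u^3 - 4u^2 - 2u + 7) + 1232| < eps.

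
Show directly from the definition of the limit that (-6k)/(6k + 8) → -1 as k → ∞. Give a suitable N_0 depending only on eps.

Suppose eps > 0. For k ≥ 1, |(-6k)/(6k + 8) + 1| = |48|/(6(6k + 8)) = 48/(6(6k + 8)).
Since 6k + 8 ≥ 6k for k ≥ 1, this is ≤ 48/(6·6k) = (4/3)/k.
So |(-6k)/(6k + 8) + 1| < eps whenever k > (4/3)/eps.
Take N_0 = (4/3)/eps. If k > N_0 then |(-6k)/(6k + 8) + 1| ≤ (4/3)/k < eps.

N_0 = (4/3)/eps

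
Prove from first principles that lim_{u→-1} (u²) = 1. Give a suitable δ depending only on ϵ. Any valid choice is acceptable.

δ = min(2, ϵ/4)

Fix ϵ > 0. We seek δ > 0 with 0 < |u + 1| < δ ⇒ |u² − 1| < ϵ.
Factor: u² − 1 = (u + 1)(u - 1), so |u² − 1| = |u + 1|·|u - 1|.
Restrict δ ≤ 2. Then |u + 1| < 2 gives |u| < 3, so by the triangle inequality |u - 1| ≤ 3 + 1 = 4.
Hence |u² − 1| ≤ 4|u + 1|, which is < ϵ once |u + 1| < ϵ/4.
Take δ = min(2, ϵ/4). If 0 < |u + 1| < δ then both bounds hold and |u² − 1| ≤ 4|u + 1| < 4·(ϵ/4) = ϵ.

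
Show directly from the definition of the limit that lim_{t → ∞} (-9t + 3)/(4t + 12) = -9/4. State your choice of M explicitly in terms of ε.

Let ε > 0. We seek M > 0 such that t > M implies |(-9t + 3)/(4t + 12) + 9/4| < ε.
(-9t + 3)/(4t + 12) + 9/4 = (4(-9t + 3) − (-9)(4t + 12)) / (4(4t + 12)) = 120/(4(4t + 12)).
For t > 0 we have 4t + 12 > 4t, so |(-9t + 3)/(4t + 12) + 9/4| = 120/(4(4t + 12)) < 120/(4·4t) = (15/2)/t.
Thus |(-9t + 3)/(4t + 12) + 9/4| < ε whenever t > (15/2)/ε.
Take M = (15/2)/ε. If t > M then |(-9t + 3)/(4t + 12) + 9/4| < (15/2)/t < ε.

M = (15/2)/ε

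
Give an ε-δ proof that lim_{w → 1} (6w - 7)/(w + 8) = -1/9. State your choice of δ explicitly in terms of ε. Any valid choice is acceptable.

Let ε > 0. We want δ > 0 with 0 < |w − 1| < δ ⇒ |(6w - 7)/(w + 8) + 1/9| < ε.
Combining over a common denominator, (6w - 7)/(w + 8) + 1/9 = [(6w - 7)·9 − (-1)·(w + 8)] / [9·(w + 8)] = 55(w − 1) / (9(w + 8)).
So |(6w - 7)/(w + 8) + 1/9| = 55|w − 1| / (9·|w + 8|).
Restrict δ ≤ 9/2. Then |w − 1| < 9/2 gives |w + 8| = |(w − 1) + 9| ≥ 9 − 9/2 = 9/2.
Hence |(6w - 7)/(w + 8) + 1/9| < 55|w − 1|/(9·(9/2)) = (110/81)|w − 1|, which is < ε once |w − 1| < (81/110)ε.
Take δ = min(9/2, (81/110)ε). Then 0 < |w − 1| < δ forces both bounds, so |(6w - 7)/(w + 8) + 1/9| < ε.

δ = min(9/2, (81/110)ε)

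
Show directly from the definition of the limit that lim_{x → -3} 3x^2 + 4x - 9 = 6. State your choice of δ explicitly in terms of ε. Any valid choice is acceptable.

δ = min(2, ε/20)

Let ε > 0 be given. We want δ > 0 such that 0 < |x + 3| < δ implies |(3x^2 + 4x - 9) − 6| < ε.
(3x^2 + 4x - 9) − 6 = 3x^2 + 4x - 15 = (x + 3)(3x - 5).
So |(3x^2 + 4x - 9) − 6| = |x + 3|·|3x - 5|.
Require δ ≤ 2. Then |x + 3| < 2 gives |x| < 5, and by the triangle inequality |3x - 5| ≤ 3·5 + 5 = 20.
Hence |(3x^2 + 4x - 9) − 6| ≤ 20|x + 3| < ε provided |x + 3| < ε/20.
Choosing δ = min(2, ε/20) ensures both conditions, hence |(3x^2 + 4x - 9) − 6| < ε.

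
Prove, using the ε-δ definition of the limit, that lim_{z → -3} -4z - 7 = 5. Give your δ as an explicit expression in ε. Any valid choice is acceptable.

δ = ε/4

Let ε > 0. We need δ > 0 so that 0 < |z + 3| < δ implies |(-4z - 7) − 5| < ε.
|(-4z - 7) − 5| = |-4z - 12| = 4|z + 3|.
Thus it suffices that |z + 3| < ε/4.
Choosing δ = ε/4 gives |(-4z - 7) − 5| = 4|z + 3| < ε whenever |z + 3| < δ.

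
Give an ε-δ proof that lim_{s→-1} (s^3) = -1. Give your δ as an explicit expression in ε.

Let ε > 0 be given. We seek δ > 0 with 0 < |s + 1| < δ ⇒ |s^3 + 1| < ε.
Factor: s^3 + 1 = (s + 1)(s^2 - s + 1), so |s^3 + 1| = |s + 1|·|s^2 - s + 1|.
Impose δ ≤ 1 so that |s| < 2; then |s^2 - s + 1| ≤ 7.
Hence |s^3 + 1| ≤ 7|s + 1|, which is < ε once |s + 1| < ε/7.
Take δ = min(1, ε/7). If 0 < |s + 1| < δ then both bounds hold and |s^3 + 1| ≤ 7|s + 1| < 7·(ε/7) = ε.

δ = min(1, ε/7)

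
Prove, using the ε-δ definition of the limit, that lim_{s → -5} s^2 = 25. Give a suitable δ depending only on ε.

δ = min(2, ε/12)

Suppose ε > 0. We seek δ > 0 with 0 < |s + 5| < δ ⇒ |s^2 − 25| < ε.
Factor: s^2 − 25 = (s + 5)(s - 5), so |s^2 − 25| = |s + 5|·|s - 5|.
Restrict δ ≤ 2. Then |s + 5| < 2 gives |s| < 7, so by the triangle inequality |s - 5| ≤ 7 + 5 = 12.
Hence |s^2 − 25| ≤ 12|s + 5|, which is < ε once |s + 5| < ε/12.
Take δ = min(2, ε/12). If 0 < |s + 5| < δ then both bounds hold and |s^2 − 25| ≤ 12|s + 5| < 12·(ε/12) = ε.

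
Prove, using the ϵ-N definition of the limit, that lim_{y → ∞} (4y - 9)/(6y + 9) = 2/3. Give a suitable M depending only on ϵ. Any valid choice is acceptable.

M = (5/2)/ϵ

Fix ϵ > 0. We seek M > 0 such that y > M implies |(4y - 9)/(6y + 9) − (2/3)| < ϵ.
(4y - 9)/(6y + 9) − (2/3) = (6(4y - 9) − 4(6y + 9)) / (6(6y + 9)) = -90/(6(6y + 9)).
For y > 0 we have 6y + 9 > 6y, so |(4y - 9)/(6y + 9) − (2/3)| = 90/(6(6y + 9)) < 90/(6·6y) = (5/2)/y.
Thus |(4y - 9)/(6y + 9) − (2/3)| < ϵ whenever y > (5/2)/ϵ.
Take M = (5/2)/ϵ. If y > M then |(4y - 9)/(6y + 9) − (2/3)| < (5/2)/y < ϵ.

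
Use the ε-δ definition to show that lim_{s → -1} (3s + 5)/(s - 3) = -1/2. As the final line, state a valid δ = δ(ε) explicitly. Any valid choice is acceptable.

δ = min(2, (4/7)ε)

Suppose ε > 0. We want δ > 0 with 0 < |s + 1| < δ ⇒ |(3s + 5)/(s - 3) + 1/2| < ε.
Combining over a common denominator, (3s + 5)/(s - 3) + 1/2 = [(3s + 5)·(-4) − 2·(s - 3)] / [(-4)·(s - 3)] = -14(s + 1) / ((-4)(s - 3)).
So |(3s + 5)/(s - 3) + 1/2| = 14|s + 1| / (4·|s − 3|).
Restrict δ ≤ 2. Then |s + 1| < 2 gives |s − 3| = |(s + 1) + (-4)| ≥ 4 − 2 = 2.
Hence |(3s + 5)/(s - 3) + 1/2| < 14|s + 1|/(4·2) = (7/4)|s + 1|, which is < ε once |s + 1| < (4/7)ε.
Take δ = min(2, (4/7)ε). Then 0 < |s + 1| < δ forces both bounds, so |(3s + 5)/(s - 3) + 1/2| < ε.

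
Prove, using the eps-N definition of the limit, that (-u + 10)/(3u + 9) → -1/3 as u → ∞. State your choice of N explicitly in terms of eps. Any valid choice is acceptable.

Suppose eps > 0. We seek N > 0 such that u > N implies |(-u + 10)/(3u + 9) + 1/3| < eps.
(-u + 10)/(3u + 9) + 1/3 = (3(-u + 10) − (-1)(3u + 9)) / (3(3u + 9)) = 39/(3(3u + 9)).
For u > 0 we have 3u + 9 > 3u, so |(-u + 10)/(3u + 9) + 1/3| = 39/(3(3u + 9)) < 39/(3·3u) = (13/3)/u.
Thus |(-u + 10)/(3u + 9) + 1/3| < eps whenever u > (13/3)/eps.
Take N = (13/3)/eps. If u > N then |(-u + 10)/(3u + 9) + 1/3| < (13/3)/u < eps.

N = (13/3)/eps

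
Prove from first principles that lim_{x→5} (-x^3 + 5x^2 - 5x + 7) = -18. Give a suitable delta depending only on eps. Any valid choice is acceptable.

delta = min(1, eps/41)

Suppose eps > 0. We want delta > 0 such that 0 < |x − 5| < delta implies |(-x^3 + 5x^2 - 5x + 7) + 18| < eps.
(-x^3 + 5x^2 - 5x + 7) + 18 = -x^3 + 5x^2 - 5x + 25 = (x − 5)(-x^2 - 5).
So |(-x^3 + 5x^2 - 5x + 7) + 18| = |x − 5|·|-x^2 - 5|.
Assume first that |x − 5| < 1, so |x| < 6. Then |-x^2 - 5| ≤ 6^2 + 5 = 41.
Hence |(-x^3 + 5x^2 - 5x + 7) + 18| ≤ 41|x − 5| < eps provided |x − 5| < eps/41.
Choosing delta = min(1, eps/41) ensures both conditions, hence |(-x^3 + 5x^2 - 5x + 7) + 18| < eps.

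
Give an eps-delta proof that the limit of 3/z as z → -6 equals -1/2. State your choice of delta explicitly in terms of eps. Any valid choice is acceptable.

delta = min(3, 6eps)

Suppose eps > 0. We seek delta > 0 such that 0 < |z + 6| < delta implies |3/z + 1/2| < eps.
|3/z + 1/2| = 3·|-6 − z|/(6·|z|) = 3|z + 6|/(6|z|).
Restrict delta ≤ 3. Then |z + 6| < 3 gives |z| > 3, so 6|z| > 18.
Then |3/z + 1/2| < 3|z + 6|/18, which is < eps when |z + 6| < 6eps.
Take delta = min(3, 6eps). Then 0 < |z + 6| < delta gives both |z + 6| < 3 and |z + 6| < 6eps, so |3/z + 1/2| < eps.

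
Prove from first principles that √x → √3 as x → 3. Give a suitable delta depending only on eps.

Let eps > 0. We want delta > 0 such that 0 < |x − 3| < delta implies |√x − √3| < eps.
Multiplying by the conjugate, |√x − √3| = |x − 3|/(√x + √3).
Restrict delta ≤ 3 so that |x − 3| < 3 forces x > 0, and then √x + √3 > √3.
Hence |√x − √3| < |x − 3|/√3, which is < eps once |x − 3| < √3·eps.
Take delta = min(3, √3·eps). If 0 < |x − 3| < delta then x > 0 and |√x − √3| < |x − 3|/√3 < eps.

delta = min(3, √3·eps)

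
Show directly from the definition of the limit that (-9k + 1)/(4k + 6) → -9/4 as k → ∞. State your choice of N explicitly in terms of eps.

N = (29/8)/eps

Suppose eps > 0. For k ≥ 1, |(-9k + 1)/(4k + 6) + 9/4| = |58|/(4(4k + 6)) = 58/(4(4k + 6)).
Since 4k + 6 ≥ 4k for k ≥ 1, this is ≤ 58/(4·4k) = (29/8)/k.
So |(-9k + 1)/(4k + 6) + 9/4| < eps whenever k > (29/8)/eps.
Take N = (29/8)/eps. If k > N then |(-9k + 1)/(4k + 6) + 9/4| ≤ (29/8)/k < eps.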